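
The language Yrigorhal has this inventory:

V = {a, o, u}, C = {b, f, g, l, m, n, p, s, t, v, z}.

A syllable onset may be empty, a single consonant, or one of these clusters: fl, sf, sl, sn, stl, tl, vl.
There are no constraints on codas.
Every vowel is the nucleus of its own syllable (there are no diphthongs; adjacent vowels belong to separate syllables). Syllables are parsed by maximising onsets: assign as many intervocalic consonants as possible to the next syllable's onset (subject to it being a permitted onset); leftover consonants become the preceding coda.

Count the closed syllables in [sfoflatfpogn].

2

Vowels present: o, a, o; each is a nucleus, giving 3 syllables.
σ1/σ2 boundary: /fl/ — entire cluster is a permitted onset → onset /fl/, coda ∅.
σ2/σ3 boundary: /tfp/ — longest licit onset from the right is /p/, leaving /tf/ as coda.
Result: sfo.flatf.pogn.
Classifying each syllable: /sfo/ (open), /flatf/ (closed), /pogn/ (closed).
Closed syllables: 2.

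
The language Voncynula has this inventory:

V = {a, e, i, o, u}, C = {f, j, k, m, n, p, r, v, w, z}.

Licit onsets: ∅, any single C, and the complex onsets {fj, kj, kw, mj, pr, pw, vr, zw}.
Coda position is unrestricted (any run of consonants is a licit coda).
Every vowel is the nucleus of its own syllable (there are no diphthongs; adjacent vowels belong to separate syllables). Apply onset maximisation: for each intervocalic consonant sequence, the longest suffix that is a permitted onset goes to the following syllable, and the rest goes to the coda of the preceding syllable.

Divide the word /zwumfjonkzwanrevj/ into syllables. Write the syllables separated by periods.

zwum.fjonk.zwan.revj

Vowels present: u, o, a, e; each is a nucleus, giving 4 syllables.
/u…o/ gap (V1→V2): cluster /mfj/ — the longest permitted-onset suffix is /fj/; onset = /fj/, preceding coda = /m/.
/o…a/ gap (V2→V3): cluster /nkzw/ — the longest permitted-onset suffix is /zw/; onset = /zw/, preceding coda = /nk/.
/a…e/ gap (V3→V4): /nr/; trying suffixes from longest down, /r/ is the first permitted one, so coda /n/ | onset /r/.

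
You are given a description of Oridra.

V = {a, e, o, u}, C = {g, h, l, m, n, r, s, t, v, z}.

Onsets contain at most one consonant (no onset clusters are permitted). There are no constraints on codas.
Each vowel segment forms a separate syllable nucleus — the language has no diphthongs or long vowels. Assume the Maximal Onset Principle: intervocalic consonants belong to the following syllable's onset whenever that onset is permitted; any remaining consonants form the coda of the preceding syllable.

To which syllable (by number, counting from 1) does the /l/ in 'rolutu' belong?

2

Nuclei (vowels): o, u, u → 3 syllables.
σ1/σ2 boundary: /l/ is a single consonant, so it becomes the next onset.
σ2/σ3 boundary: /t/ is a single consonant, so it becomes the next onset.
Syllabification: ro.lu.tu.
The /l/ is in the onset of syllable 2 (/lu/).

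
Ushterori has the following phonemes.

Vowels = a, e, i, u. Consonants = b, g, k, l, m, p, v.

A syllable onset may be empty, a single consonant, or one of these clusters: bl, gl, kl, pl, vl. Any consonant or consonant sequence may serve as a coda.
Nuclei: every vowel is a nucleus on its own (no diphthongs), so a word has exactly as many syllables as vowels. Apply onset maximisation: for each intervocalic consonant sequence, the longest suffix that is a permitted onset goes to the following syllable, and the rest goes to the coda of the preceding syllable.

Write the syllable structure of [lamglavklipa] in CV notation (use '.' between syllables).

The vowels are a, a, i, a — 4 nuclei, so 4 syllables.
σ1/σ2 boundary: /mgl/ splits as /m/ + /gl/ (/gl/ is the longest suffix that is a licit onset).
σ2/σ3 boundary: cluster /vkl/ — the longest permitted-onset suffix is /kl/; onset = /kl/, preceding coda = /v/.
σ3/σ4 boundary: just /p/ — single C goes to the following onset.
Result: lam.glav.kli.pa.
Mapping each syllable to C/V: /lam/ → CVC, /glav/ → CCVC, /kli/ → CCV, /pa/ → CV.

CVC.CCVC.CCV.CV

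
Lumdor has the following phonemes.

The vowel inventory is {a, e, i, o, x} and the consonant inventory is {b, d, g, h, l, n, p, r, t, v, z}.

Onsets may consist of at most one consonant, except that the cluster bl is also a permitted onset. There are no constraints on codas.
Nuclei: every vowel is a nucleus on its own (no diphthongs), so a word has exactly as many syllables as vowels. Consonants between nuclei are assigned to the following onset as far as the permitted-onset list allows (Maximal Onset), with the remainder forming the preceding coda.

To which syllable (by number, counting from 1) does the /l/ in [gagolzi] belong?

2

Vowels present: a, o, i; each is a nucleus, giving 3 syllables.
/a…o/ gap (V1→V2): just /g/ — single C goes to the following onset.
/o…i/ gap (V2→V3): /lz/ splits as /l/ + /z/ (/z/ is the longest suffix that is a licit onset).
Result: ga.gol.zi.
The /l/ is in the coda of syllable 2 (/gol/).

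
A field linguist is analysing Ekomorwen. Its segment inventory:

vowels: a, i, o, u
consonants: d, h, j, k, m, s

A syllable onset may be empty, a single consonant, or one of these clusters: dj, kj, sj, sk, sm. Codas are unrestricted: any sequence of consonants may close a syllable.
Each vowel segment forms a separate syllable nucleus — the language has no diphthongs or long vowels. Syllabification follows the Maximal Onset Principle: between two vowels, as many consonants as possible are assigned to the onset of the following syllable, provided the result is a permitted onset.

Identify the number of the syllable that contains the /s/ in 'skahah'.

1

Nuclei (vowels): a, a → 2 syllables.
Between /a/ (V1) and /a/ (V2): /h/ is a single consonant, so it becomes the next onset.
Result: ska.hah.
The /s/ is in the onset of syllable 1 (/ska/).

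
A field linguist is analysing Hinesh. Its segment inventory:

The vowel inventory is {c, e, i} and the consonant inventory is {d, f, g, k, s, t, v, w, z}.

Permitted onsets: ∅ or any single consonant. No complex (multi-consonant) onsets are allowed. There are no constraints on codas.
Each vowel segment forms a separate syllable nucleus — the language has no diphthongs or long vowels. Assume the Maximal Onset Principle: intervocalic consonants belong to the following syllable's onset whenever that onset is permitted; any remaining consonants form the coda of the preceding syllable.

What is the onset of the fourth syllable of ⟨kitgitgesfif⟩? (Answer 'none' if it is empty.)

f

The vowels are i, i, e, i — 4 nuclei, so 4 syllables.
/i…i/ gap (V1→V2): /tg/; trying suffixes from longest down, /g/ is the first permitted one, so coda /t/ | onset /g/.
/i…e/ gap (V2→V3): /tg/; trying suffixes from longest down, /g/ is the first permitted one, so coda /t/ | onset /g/.
/e…i/ gap (V3→V4): cluster /sf/ — the longest permitted-onset suffix is /f/; onset = /f/, preceding coda = /s/.
Syllabification: kit.git.ges.fif.
Syllable 4 is /fif/: onset /f/, nucleus /i/, coda /f/.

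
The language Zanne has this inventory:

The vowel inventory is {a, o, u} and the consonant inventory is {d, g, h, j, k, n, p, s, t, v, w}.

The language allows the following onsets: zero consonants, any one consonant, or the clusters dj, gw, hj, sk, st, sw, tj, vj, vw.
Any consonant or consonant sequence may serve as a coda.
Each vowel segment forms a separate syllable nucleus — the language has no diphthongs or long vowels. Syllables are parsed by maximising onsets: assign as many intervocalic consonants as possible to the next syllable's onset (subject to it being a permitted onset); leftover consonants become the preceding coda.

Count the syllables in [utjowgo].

Nuclei (vowels): u, o, o → 3 syllables.

3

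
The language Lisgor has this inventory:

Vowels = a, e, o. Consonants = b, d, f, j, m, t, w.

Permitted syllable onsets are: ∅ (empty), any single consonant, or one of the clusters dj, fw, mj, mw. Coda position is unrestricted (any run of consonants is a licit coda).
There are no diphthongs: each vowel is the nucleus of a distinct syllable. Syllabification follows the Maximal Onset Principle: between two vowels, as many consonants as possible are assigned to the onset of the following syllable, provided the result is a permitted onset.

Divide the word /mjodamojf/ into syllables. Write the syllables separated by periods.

mjo.da.mojf

Nuclei (vowels): o, a, o → 3 syllables.
σ1/σ2 boundary: /d/ is a single consonant, so it becomes the next onset.
σ2/σ3 boundary: /m/ → onset of the next syllable (single consonants are always licit onsets).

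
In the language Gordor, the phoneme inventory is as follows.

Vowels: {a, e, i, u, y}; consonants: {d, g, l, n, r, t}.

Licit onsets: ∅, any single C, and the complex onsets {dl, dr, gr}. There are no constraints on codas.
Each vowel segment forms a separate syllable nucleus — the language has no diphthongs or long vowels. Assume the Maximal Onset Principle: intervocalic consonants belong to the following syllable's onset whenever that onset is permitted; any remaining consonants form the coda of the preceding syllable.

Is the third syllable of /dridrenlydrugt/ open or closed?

Vowels present: i, e, y, u; each is a nucleus, giving 4 syllables.
σ1/σ2 boundary: /dr/ — entire cluster is a permitted onset → onset /dr/, coda ∅.
σ2/σ3 boundary: /nl/; trying suffixes from longest down, /l/ is the first permitted one, so coda /n/ | onset /l/.
σ3/σ4 boundary: cluster /dr/ — /dr/ is itself a permitted onset, so the whole cluster goes right; preceding coda = ∅.
Result: dri.dren.ly.drugt.
Syllable 3 is /ly/; it ends in its nucleus with no coda, so it is open.

open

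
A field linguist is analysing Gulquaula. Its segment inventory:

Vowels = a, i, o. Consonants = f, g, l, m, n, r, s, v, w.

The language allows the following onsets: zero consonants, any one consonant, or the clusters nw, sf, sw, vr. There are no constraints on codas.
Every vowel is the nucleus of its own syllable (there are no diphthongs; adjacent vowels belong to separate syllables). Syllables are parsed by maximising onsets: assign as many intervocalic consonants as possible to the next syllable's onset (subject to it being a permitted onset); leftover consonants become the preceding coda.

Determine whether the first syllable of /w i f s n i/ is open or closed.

closed

The vowels are i, i — 2 nuclei, so 2 syllables.
/i…i/ gap (V1→V2): /fsn/ — longest licit onset from the right is /n/, leaving /fs/ as coda.
Syllabification: wifs.ni.
Syllable 1 is /wifs/ with coda /fs/, so it is closed.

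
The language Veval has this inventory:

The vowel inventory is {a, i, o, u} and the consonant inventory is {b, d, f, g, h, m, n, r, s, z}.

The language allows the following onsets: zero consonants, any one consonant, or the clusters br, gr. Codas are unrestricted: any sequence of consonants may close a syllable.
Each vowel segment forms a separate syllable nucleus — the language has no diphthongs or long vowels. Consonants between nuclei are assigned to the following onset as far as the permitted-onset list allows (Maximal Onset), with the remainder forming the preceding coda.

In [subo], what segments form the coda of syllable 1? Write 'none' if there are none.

Nuclei (vowels): u, o → 2 syllables.
Between /u/ (V1) and /o/ (V2): /b/ → onset of the next syllable (single consonants are always licit onsets).
So the parse is su.bo.
Syllable 1 is /su/: onset /s/, nucleus /u/, coda ∅.

none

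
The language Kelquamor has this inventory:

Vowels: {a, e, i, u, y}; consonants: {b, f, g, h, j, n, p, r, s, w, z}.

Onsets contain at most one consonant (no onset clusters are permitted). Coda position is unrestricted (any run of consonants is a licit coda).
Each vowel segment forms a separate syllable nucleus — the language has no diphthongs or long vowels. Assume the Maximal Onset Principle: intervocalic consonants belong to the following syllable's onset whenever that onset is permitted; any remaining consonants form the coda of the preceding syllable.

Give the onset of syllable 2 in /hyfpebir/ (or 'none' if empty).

Vowels present: y, e, i; each is a nucleus, giving 3 syllables.
σ1/σ2 boundary: /fp/; trying suffixes from longest down, /p/ is the first permitted one, so coda /f/ | onset /p/.
σ2/σ3 boundary: /b/ → onset of the next syllable (single consonants are always licit onsets).
Result: hyf.pe.bir.
Syllable 2 is /pe/: onset /p/, nucleus /e/, coda ∅.

p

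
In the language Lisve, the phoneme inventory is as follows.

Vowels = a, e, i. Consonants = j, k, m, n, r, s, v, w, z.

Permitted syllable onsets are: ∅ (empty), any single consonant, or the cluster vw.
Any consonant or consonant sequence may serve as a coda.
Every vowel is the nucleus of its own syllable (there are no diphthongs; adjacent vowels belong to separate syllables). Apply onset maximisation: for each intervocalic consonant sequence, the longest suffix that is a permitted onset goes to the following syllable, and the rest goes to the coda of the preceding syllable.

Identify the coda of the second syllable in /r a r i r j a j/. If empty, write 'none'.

r

The vowels are a, i, a — 3 nuclei, so 3 syllables.
V1 /a/ – V2 /i/: just /r/ — single C goes to the following onset.
V2 /i/ – V3 /a/: cluster /rj/ — the longest permitted-onset suffix is /j/; onset = /j/, preceding coda = /r/.
Putting it together: ra.rir.jaj.
Syllable 2 is /rir/: onset /r/, nucleus /i/, coda /r/.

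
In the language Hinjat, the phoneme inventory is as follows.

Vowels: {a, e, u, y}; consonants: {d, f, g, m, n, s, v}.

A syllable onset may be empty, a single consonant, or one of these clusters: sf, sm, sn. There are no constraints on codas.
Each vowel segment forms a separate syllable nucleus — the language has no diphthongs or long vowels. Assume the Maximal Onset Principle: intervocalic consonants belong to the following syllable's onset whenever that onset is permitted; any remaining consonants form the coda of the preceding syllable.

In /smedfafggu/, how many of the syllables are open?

1

Vowels present: e, a, u; each is a nucleus, giving 3 syllables.
Between /e/ (V1) and /a/ (V2): /df/ splits as /d/ + /f/ (/f/ is the longest suffix that is a licit onset).
Between /a/ (V2) and /u/ (V3): /fgg/ splits as /fg/ + /g/ (/g/ is the longest suffix that is a licit onset).
Putting it together: smed.fafg.gu.
Classifying each syllable: /smed/ (closed), /fafg/ (closed), /gu/ (open).
Open syllables: 1.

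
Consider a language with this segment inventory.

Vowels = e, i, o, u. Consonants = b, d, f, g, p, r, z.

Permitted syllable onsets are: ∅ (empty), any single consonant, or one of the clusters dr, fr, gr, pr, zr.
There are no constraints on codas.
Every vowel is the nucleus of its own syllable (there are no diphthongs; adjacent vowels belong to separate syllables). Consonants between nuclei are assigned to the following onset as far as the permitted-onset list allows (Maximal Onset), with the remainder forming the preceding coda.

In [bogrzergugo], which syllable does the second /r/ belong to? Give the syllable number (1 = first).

Vowels present: o, e, u, o; each is a nucleus, giving 4 syllables.
V1 /o/ – V2 /e/: /grz/ splits as /gr/ + /z/ (/z/ is the longest suffix that is a licit onset).
V2 /e/ – V3 /u/: /rg/ — longest licit onset from the right is /g/, leaving /r/ as coda.
V3 /u/ – V4 /o/: /g/ is a single consonant, so it becomes the next onset.
Putting it together: bogr.zer.gu.go.
The second /r/ is in the coda of syllable 2 (/zer/).

2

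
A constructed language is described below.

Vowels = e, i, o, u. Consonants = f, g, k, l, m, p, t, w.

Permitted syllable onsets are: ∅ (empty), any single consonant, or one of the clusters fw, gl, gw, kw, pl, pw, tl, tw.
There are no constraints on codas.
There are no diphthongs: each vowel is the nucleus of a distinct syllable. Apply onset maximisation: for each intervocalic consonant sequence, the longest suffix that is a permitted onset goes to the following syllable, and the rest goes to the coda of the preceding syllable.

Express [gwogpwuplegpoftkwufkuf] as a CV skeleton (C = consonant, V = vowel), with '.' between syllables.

CCVC.CCV.CCVC.CVCC.CCVC.CVC

The vowels are o, u, e, o, u, u — 6 nuclei, so 6 syllables.
V1 /o/ – V2 /u/: /gpw/; trying suffixes from longest down, /pw/ is the first permitted one, so coda /g/ | onset /pw/.
V2 /u/ – V3 /e/: cluster /pl/ — /pl/ is itself a permitted onset, so the whole cluster goes right; preceding coda = ∅.
V3 /e/ – V4 /o/: /gp/ — longest licit onset from the right is /p/, leaving /g/ as coda.
V4 /o/ – V5 /u/: /ftkw/ — longest licit onset from the right is /kw/, leaving /ft/ as coda.
V5 /u/ – V6 /u/: /fk/ splits as /f/ + /k/ (/k/ is the longest suffix that is a licit onset).
Result: gwog.pwu.pleg.poft.kwuf.kuf.
Mapping each syllable to C/V: /gwog/ → CCVC, /pwu/ → CCV, /pleg/ → CCVC, /poft/ → CVCC, /kwuf/ → CCVC, /kuf/ → CVC.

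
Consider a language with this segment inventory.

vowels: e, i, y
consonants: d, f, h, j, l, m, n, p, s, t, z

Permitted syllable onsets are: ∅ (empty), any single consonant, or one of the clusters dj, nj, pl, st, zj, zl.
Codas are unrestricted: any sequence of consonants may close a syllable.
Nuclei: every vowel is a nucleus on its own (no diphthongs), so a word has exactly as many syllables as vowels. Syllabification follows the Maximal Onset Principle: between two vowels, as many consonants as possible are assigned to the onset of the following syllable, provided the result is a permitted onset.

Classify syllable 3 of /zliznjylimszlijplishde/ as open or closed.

Nuclei (vowels): i, y, i, i, i, e → 6 syllables.
σ1/σ2 boundary: /znj/ — longest licit onset from the right is /nj/, leaving /z/ as coda.
σ2/σ3 boundary: just /l/ — single C goes to the following onset.
σ3/σ4 boundary: cluster /mszl/ — the longest permitted-onset suffix is /zl/; onset = /zl/, preceding coda = /ms/.
σ4/σ5 boundary: /jpl/ splits as /j/ + /pl/ (/pl/ is the longest suffix that is a licit onset).
σ5/σ6 boundary: /shd/; trying suffixes from longest down, /d/ is the first permitted one, so coda /sh/ | onset /d/.
Result: zliz.njy.lims.zlij.plish.de.
Syllable 3 is /lims/ with coda /ms/, so it is closed.

closed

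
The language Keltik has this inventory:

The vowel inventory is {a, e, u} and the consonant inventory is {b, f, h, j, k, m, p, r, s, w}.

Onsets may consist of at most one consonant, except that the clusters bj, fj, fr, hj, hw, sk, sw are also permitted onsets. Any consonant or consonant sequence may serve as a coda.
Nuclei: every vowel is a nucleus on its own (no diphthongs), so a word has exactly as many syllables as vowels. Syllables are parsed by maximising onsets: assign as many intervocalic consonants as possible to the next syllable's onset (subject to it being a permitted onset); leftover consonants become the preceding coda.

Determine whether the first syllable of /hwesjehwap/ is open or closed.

closed

The vowels are e, e, a — 3 nuclei, so 3 syllables.
V1 /e/ – V2 /e/: cluster /sj/ — the longest permitted-onset suffix is /j/; onset = /j/, preceding coda = /s/.
V2 /e/ – V3 /a/: /hw/ — entire cluster is a permitted onset → onset /hw/, coda ∅.
Syllabification: hwes.je.hwap.
Syllable 1 is /hwes/ with coda /s/, so it is closed.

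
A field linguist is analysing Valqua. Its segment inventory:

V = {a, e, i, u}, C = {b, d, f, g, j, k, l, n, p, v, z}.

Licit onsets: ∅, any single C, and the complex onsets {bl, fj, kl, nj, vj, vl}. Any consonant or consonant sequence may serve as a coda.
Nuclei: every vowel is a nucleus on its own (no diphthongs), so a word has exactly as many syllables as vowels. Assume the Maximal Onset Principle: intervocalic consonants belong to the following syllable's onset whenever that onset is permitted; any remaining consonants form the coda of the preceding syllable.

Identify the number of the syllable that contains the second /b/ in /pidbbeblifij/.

2

Vowels present: i, e, i, i; each is a nucleus, giving 4 syllables.
V1 /i/ – V2 /e/: /dbb/ splits as /db/ + /b/ (/b/ is the longest suffix that is a licit onset).
V2 /e/ – V3 /i/: cluster /bl/ — /bl/ is itself a permitted onset, so the whole cluster goes right; preceding coda = ∅.
V3 /i/ – V4 /i/: just /f/ — single C goes to the following onset.
So the parse is pidb.be.bli.fij.
The second /b/ is in the onset of syllable 2 (/be/).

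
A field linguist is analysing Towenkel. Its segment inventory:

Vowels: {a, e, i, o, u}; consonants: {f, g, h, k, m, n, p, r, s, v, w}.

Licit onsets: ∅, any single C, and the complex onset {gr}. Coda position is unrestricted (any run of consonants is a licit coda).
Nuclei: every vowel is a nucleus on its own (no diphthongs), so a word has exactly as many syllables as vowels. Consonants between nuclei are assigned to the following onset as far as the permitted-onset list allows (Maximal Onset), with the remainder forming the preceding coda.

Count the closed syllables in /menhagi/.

1

Nuclei (vowels): e, a, i → 3 syllables.
/e…a/ gap (V1→V2): /nh/ splits as /n/ + /h/ (/h/ is the longest suffix that is a licit onset).
/a…i/ gap (V2→V3): /g/ → onset of the next syllable (single consonants are always licit onsets).
Result: men.ha.gi.
Classifying each syllable: /men/ (closed), /ha/ (open), /gi/ (open).
Closed syllables: 1.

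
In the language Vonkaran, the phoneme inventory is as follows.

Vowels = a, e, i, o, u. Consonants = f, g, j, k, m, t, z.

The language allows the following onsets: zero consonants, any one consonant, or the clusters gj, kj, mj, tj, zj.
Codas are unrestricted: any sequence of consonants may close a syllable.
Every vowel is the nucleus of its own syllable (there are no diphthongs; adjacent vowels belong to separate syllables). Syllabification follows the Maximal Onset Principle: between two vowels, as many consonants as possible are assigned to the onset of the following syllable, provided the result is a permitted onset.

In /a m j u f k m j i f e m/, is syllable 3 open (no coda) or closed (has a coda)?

open

Vowels present: a, u, i, e; each is a nucleus, giving 4 syllables.
/a…u/ gap (V1→V2): cluster /mj/ — /mj/ is itself a permitted onset, so the whole cluster goes right; preceding coda = ∅.
/u…i/ gap (V2→V3): /fkmj/; trying suffixes from longest down, /mj/ is the first permitted one, so coda /fk/ | onset /mj/.
/i…e/ gap (V3→V4): /f/ is a single consonant, so it becomes the next onset.
So the parse is a.mjufk.mji.fem.
Syllable 3 is /mji/; it ends in its nucleus with no coda, so it is open.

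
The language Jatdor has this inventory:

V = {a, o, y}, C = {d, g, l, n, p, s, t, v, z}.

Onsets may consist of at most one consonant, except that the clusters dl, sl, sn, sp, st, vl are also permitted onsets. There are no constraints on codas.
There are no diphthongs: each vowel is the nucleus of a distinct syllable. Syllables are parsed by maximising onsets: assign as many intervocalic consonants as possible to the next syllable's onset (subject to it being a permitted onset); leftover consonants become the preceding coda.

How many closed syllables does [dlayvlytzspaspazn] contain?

2

Nuclei (vowels): a, y, y, a, a → 5 syllables.
σ1/σ2 boundary: hiatus — the boundary sits between the two vowels.
σ2/σ3 boundary: /vl/ — entire cluster is a permitted onset → onset /vl/, coda ∅.
σ3/σ4 boundary: /tzsp/ splits as /tz/ + /sp/ (/sp/ is the longest suffix that is a licit onset).
σ4/σ5 boundary: cluster /sp/ — /sp/ is itself a permitted onset, so the whole cluster goes right; preceding coda = ∅.
Putting it together: dla.y.vlytz.spa.spazn.
Classifying each syllable: /dla/ (open), /y/ (open), /vlytz/ (closed), /spa/ (open), /spazn/ (closed).
Closed syllables: 2.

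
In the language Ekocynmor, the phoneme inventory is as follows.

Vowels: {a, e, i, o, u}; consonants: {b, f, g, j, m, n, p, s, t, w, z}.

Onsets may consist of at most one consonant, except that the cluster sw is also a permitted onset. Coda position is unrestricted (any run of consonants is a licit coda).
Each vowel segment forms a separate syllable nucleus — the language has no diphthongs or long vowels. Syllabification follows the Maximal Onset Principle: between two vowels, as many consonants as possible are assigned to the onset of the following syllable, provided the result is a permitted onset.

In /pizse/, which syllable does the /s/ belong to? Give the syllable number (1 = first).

Nuclei (vowels): i, e → 2 syllables.
/i…e/ gap (V1→V2): cluster /zs/ — the longest permitted-onset suffix is /s/; onset = /s/, preceding coda = /z/.
Result: piz.se.
The /s/ is in the onset of syllable 2 (/se/).

2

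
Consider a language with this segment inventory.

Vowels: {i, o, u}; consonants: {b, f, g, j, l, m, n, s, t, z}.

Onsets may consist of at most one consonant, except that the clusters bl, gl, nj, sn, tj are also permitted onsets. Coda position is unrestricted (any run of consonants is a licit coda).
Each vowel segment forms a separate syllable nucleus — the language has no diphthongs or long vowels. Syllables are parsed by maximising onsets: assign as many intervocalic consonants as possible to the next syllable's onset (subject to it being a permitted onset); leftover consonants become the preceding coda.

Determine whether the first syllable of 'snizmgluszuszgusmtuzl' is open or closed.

Vowels present: i, u, u, u, u; each is a nucleus, giving 5 syllables.
σ1/σ2 boundary: /zmgl/ — longest licit onset from the right is /gl/, leaving /zm/ as coda.
σ2/σ3 boundary: /sz/ splits as /s/ + /z/ (/z/ is the longest suffix that is a licit onset).
σ3/σ4 boundary: /szg/ splits as /sz/ + /g/ (/g/ is the longest suffix that is a licit onset).
σ4/σ5 boundary: /smt/ — longest licit onset from the right is /t/, leaving /sm/ as coda.
So the parse is snizm.glus.zusz.gusm.tuzl.
Syllable 1 is /snizm/ with coda /zm/, so it is closed.

closed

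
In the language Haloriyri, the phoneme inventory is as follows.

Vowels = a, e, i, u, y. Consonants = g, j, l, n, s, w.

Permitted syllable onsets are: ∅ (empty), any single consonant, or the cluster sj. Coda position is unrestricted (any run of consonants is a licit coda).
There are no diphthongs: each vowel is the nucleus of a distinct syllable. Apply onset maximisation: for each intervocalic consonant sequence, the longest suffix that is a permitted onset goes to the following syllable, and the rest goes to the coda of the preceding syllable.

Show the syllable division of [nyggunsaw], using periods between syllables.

Vowels present: y, u, a; each is a nucleus, giving 3 syllables.
Between /y/ (V1) and /u/ (V2): /gg/; trying suffixes from longest down, /g/ is the first permitted one, so coda /g/ | onset /g/.
Between /u/ (V2) and /a/ (V3): /ns/ splits as /n/ + /s/ (/s/ is the longest suffix that is a licit onset).

nyg.gun.saw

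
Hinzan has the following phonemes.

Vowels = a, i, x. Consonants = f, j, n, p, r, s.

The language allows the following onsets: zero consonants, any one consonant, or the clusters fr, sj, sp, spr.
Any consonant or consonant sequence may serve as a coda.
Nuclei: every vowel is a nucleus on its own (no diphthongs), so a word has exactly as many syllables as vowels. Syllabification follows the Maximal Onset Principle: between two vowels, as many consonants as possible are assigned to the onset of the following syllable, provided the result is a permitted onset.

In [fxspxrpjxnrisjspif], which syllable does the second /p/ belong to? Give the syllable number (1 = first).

2

Nuclei (vowels): x, x, x, i, i → 5 syllables.
σ1/σ2 boundary: cluster /sp/ — /sp/ is itself a permitted onset, so the whole cluster goes right; preceding coda = ∅.
σ2/σ3 boundary: cluster /rpj/ — the longest permitted-onset suffix is /j/; onset = /j/, preceding coda = /rp/.
σ3/σ4 boundary: /nr/ splits as /n/ + /r/ (/r/ is the longest suffix that is a licit onset).
σ4/σ5 boundary: cluster /sjsp/ — the longest permitted-onset suffix is /sp/; onset = /sp/, preceding coda = /sj/.
So the parse is fx.spxrp.jxn.risj.spif.
The second /p/ is in the coda of syllable 2 (/spxrp/).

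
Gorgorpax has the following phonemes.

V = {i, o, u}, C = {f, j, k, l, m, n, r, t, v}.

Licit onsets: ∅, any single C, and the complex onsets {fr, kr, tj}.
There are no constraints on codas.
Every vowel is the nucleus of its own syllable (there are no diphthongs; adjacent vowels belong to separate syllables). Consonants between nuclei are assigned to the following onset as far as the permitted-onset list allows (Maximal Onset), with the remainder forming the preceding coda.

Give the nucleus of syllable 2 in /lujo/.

The vowels are u, o — 2 nuclei, so 2 syllables.
The second nucleus (vowel 2 from the left) is /o/.

o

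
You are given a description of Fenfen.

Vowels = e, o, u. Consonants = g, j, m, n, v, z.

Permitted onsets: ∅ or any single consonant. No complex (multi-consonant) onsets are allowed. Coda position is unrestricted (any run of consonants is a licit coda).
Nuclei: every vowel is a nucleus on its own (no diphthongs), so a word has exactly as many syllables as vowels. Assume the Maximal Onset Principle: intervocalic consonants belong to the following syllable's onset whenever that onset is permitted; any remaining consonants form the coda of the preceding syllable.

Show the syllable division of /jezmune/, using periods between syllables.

Vowels present: e, u, e; each is a nucleus, giving 3 syllables.
σ1/σ2 boundary: /zm/ — longest licit onset from the right is /m/, leaving /z/ as coda.
σ2/σ3 boundary: just /n/ — single C goes to the following onset.

jez.mu.ne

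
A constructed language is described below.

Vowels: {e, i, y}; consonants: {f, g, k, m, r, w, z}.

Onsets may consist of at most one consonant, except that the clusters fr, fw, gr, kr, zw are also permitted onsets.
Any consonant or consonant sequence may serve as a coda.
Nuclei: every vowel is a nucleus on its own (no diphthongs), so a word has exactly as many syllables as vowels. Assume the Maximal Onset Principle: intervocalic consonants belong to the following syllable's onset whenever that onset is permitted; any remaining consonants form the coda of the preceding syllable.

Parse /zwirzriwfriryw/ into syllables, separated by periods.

The vowels are i, i, i, y — 4 nuclei, so 4 syllables.
V1 /i/ – V2 /i/: /rzr/ — longest licit onset from the right is /r/, leaving /rz/ as coda.
V2 /i/ – V3 /i/: /wfr/; trying suffixes from longest down, /fr/ is the first permitted one, so coda /w/ | onset /fr/.
V3 /i/ – V4 /y/: /r/ is a single consonant, so it becomes the next onset.

zwirz.riw.fri.ryw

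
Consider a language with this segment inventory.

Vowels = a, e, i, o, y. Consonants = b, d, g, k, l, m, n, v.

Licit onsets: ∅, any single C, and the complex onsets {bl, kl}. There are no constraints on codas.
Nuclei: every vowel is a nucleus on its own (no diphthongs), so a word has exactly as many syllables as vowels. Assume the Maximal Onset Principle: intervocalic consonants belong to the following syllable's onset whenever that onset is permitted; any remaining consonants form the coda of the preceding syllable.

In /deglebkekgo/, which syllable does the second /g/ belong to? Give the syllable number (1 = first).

Vowels present: e, e, e, o; each is a nucleus, giving 4 syllables.
σ1/σ2 boundary: /gl/ — longest licit onset from the right is /l/, leaving /g/ as coda.
σ2/σ3 boundary: cluster /bk/ — the longest permitted-onset suffix is /k/; onset = /k/, preceding coda = /b/.
σ3/σ4 boundary: cluster /kg/ — the longest permitted-onset suffix is /g/; onset = /g/, preceding coda = /k/.
Syllabification: deg.leb.kek.go.
The second /g/ is in the onset of syllable 4 (/go/).

4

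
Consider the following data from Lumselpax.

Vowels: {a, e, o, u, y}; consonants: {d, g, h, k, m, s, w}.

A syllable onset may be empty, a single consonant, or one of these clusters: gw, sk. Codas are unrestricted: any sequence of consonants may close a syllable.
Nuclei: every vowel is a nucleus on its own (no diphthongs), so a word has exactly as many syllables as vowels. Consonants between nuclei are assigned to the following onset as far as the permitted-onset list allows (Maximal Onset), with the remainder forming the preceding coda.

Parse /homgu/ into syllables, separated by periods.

hom.gu

Nuclei (vowels): o, u → 2 syllables.
Between /o/ (V1) and /u/ (V2): /mg/; trying suffixes from longest down, /g/ is the first permitted one, so coda /m/ | onset /g/.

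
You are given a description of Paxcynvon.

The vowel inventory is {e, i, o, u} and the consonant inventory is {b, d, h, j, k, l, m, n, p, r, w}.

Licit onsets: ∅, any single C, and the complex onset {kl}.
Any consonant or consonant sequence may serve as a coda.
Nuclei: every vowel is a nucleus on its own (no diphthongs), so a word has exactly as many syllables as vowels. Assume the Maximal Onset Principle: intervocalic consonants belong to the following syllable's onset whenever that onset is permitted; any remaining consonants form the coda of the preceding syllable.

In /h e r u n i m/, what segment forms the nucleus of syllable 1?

Vowels present: e, u, i; each is a nucleus, giving 3 syllables.
The first nucleus (vowel 1 from the left) is /e/.

e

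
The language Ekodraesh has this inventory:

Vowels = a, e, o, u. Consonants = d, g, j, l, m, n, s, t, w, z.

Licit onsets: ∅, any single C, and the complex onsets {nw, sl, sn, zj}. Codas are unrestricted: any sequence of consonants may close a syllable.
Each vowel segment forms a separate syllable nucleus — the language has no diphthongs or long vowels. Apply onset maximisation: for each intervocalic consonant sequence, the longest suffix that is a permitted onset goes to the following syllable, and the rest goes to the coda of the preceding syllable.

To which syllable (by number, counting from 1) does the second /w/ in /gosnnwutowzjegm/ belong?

3

Nuclei (vowels): o, u, o, e → 4 syllables.
/o…u/ gap (V1→V2): /snnw/; trying suffixes from longest down, /nw/ is the first permitted one, so coda /sn/ | onset /nw/.
/u…o/ gap (V2→V3): /t/ → onset of the next syllable (single consonants are always licit onsets).
/o…e/ gap (V3→V4): /wzj/ splits as /w/ + /zj/ (/zj/ is the longest suffix that is a licit onset).
So the parse is gosn.nwu.tow.zjegm.
The second /w/ is in the coda of syllable 3 (/tow/).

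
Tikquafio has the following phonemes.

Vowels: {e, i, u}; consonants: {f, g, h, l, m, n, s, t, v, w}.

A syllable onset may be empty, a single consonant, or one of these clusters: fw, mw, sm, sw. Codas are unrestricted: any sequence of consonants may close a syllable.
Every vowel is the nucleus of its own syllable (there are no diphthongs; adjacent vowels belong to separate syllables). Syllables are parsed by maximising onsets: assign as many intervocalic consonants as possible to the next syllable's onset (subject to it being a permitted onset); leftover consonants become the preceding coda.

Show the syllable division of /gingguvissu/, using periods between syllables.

ging.gu.vis.su

Nuclei (vowels): i, u, i, u → 4 syllables.
V1 /i/ – V2 /u/: /ngg/; trying suffixes from longest down, /g/ is the first permitted one, so coda /ng/ | onset /g/.
V2 /u/ – V3 /i/: /v/ → onset of the next syllable (single consonants are always licit onsets).
V3 /i/ – V4 /u/: /ss/ splits as /s/ + /s/ (/s/ is the longest suffix that is a licit onset).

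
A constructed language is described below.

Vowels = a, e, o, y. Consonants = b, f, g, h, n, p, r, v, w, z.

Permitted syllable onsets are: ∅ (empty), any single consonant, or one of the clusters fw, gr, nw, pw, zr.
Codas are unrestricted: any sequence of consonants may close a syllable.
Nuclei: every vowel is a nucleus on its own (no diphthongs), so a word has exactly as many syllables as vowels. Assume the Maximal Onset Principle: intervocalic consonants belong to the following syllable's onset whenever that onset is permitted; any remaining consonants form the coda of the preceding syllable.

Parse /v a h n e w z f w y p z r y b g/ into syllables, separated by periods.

Nuclei (vowels): a, e, y, y → 4 syllables.
Between /a/ (V1) and /e/ (V2): cluster /hn/ — the longest permitted-onset suffix is /n/; onset = /n/, preceding coda = /h/.
Between /e/ (V2) and /y/ (V3): /wzfw/ splits as /wz/ + /fw/ (/fw/ is the longest suffix that is a licit onset).
Between /y/ (V3) and /y/ (V4): /pzr/ — longest licit onset from the right is /zr/, leaving /p/ as coda.

vah.newz.fwyp.zrybg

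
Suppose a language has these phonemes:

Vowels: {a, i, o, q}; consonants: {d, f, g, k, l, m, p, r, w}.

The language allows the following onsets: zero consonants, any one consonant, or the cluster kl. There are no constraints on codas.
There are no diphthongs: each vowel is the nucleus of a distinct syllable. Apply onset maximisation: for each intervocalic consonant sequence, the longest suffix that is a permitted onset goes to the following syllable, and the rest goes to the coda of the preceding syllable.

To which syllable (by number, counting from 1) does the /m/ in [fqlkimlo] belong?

Nuclei (vowels): q, i, o → 3 syllables.
V1 /q/ – V2 /i/: cluster /lk/ — the longest permitted-onset suffix is /k/; onset = /k/, preceding coda = /l/.
V2 /i/ – V3 /o/: /ml/ splits as /m/ + /l/ (/l/ is the longest suffix that is a licit onset).
Result: fql.kim.lo.
The /m/ is in the coda of syllable 2 (/kim/).

2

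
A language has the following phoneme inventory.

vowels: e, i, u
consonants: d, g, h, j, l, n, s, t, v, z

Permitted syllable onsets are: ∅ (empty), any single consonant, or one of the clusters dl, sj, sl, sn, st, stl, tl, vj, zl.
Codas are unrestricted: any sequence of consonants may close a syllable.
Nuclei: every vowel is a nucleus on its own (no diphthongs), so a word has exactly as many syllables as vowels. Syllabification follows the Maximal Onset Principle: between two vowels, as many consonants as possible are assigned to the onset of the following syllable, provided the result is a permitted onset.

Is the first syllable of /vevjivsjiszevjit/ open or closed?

Nuclei (vowels): e, i, i, e, i → 5 syllables.
σ1/σ2 boundary: cluster /vj/ — /vj/ is itself a permitted onset, so the whole cluster goes right; preceding coda = ∅.
σ2/σ3 boundary: /vsj/ splits as /v/ + /sj/ (/sj/ is the longest suffix that is a licit onset).
σ3/σ4 boundary: /sz/ splits as /s/ + /z/ (/z/ is the longest suffix that is a licit onset).
σ4/σ5 boundary: /vj/ — entire cluster is a permitted onset → onset /vj/, coda ∅.
Syllabification: ve.vjiv.sjis.ze.vjit.
Syllable 1 is /ve/; it ends in its nucleus with no coda, so it is open.

open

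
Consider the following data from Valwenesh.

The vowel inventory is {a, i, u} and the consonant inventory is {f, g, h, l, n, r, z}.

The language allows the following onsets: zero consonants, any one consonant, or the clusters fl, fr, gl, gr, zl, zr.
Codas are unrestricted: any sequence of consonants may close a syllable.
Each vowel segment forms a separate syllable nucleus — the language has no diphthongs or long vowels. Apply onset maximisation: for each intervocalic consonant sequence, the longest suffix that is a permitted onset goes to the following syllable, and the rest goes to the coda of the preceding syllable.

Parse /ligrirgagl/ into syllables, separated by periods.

The vowels are i, i, a — 3 nuclei, so 3 syllables.
σ1/σ2 boundary: cluster /gr/ — /gr/ is itself a permitted onset, so the whole cluster goes right; preceding coda = ∅.
σ2/σ3 boundary: cluster /rg/ — the longest permitted-onset suffix is /g/; onset = /g/, preceding coda = /r/.

li.grir.gagl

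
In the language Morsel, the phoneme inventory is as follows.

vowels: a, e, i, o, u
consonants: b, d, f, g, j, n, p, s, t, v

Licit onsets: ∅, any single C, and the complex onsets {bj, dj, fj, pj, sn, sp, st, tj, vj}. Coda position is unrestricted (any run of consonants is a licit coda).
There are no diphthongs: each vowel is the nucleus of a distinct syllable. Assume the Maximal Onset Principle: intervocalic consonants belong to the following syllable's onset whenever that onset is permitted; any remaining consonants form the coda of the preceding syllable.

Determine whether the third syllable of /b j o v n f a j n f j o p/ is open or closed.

Nuclei (vowels): o, a, o → 3 syllables.
σ1/σ2 boundary: cluster /vnf/ — the longest permitted-onset suffix is /f/; onset = /f/, preceding coda = /vn/.
σ2/σ3 boundary: /jnfj/ splits as /jn/ + /fj/ (/fj/ is the longest suffix that is a licit onset).
Syllabification: bjovn.fajn.fjop.
Syllable 3 is /fjop/ with coda /p/, so it is closed.

closed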